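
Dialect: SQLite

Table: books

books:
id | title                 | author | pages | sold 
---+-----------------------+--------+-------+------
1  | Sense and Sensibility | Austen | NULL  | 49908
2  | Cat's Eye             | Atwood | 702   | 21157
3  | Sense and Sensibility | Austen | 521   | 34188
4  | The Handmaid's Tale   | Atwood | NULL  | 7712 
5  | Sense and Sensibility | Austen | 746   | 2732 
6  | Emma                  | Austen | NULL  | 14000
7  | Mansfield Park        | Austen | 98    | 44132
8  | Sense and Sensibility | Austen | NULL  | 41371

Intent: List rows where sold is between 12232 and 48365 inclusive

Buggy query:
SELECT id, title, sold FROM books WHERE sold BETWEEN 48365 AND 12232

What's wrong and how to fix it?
Bug: The bounds are reversed; BETWEEN a AND b requires a <= b to match anything

Fix: Swap the bounds so the smaller value comes first

Corrected query:
SELECT id, title, sold FROM books WHERE sold BETWEEN 12232 AND 48365

Result:
id | title                 | sold 
---+-----------------------+------
2  | Cat's Eye             | 21157
3  | Sense and Sensibility | 34188
6  | Emma                  | 14000
7  | Mansfield Park        | 44132
8  | Sense and Sensibility | 41371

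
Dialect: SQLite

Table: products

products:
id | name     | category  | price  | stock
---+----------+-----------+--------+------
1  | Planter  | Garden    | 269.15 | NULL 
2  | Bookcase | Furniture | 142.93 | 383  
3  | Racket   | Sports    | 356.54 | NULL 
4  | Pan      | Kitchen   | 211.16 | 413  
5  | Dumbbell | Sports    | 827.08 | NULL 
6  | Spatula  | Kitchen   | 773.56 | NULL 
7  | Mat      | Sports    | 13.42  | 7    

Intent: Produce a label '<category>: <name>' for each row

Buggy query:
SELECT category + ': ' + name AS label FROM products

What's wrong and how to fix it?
Bug: SQLite uses || for string concatenation; + coerces text to numbers (yielding 0)

Fix: Use the || operator for string concatenation

Corrected query:
SELECT category || ': ' || name AS label FROM products

Result:
label              
-------------------
Garden: Planter    
Furniture: Bookcase
Sports: Racket     
Kitchen: Pan       
Sports: Dumbbell   
Kitchen: Spatula   
Sports: Mat        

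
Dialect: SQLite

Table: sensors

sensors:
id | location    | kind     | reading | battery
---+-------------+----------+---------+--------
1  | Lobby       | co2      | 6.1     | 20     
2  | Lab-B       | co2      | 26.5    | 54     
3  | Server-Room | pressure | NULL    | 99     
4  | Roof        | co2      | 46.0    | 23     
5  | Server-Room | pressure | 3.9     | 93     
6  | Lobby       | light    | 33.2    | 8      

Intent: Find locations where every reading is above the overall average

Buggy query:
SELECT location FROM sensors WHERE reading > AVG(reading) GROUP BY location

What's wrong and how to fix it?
Bug: AVG() is an aggregate; it can't sit directly in WHERE

Fix: Use a subquery for AVG and a HAVING MIN(...) filter so the condition holds for every row in the group

Corrected query:
SELECT location FROM sensors GROUP BY location HAVING MIN(reading) > (SELECT AVG(reading) FROM sensors)

Result:
location
--------
Lab-B   
Roof    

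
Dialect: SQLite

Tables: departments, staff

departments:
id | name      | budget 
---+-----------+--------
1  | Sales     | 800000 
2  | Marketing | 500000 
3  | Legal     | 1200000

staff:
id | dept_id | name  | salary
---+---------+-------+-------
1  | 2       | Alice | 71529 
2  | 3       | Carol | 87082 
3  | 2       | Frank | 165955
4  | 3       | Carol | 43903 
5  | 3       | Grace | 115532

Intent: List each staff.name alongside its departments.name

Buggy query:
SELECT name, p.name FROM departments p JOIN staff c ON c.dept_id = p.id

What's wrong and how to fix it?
Bug: 'name' exists in both joined tables, so the database can't tell which one is meant

Fix: Prefix ambiguous columns with the table alias

Corrected query:
SELECT c.name, p.name FROM departments p JOIN staff c ON c.dept_id = p.id

Result:
name  | name     
------+----------
Alice | Marketing
Carol | Legal    
Frank | Marketing
Carol | Legal    
Grace | Legal    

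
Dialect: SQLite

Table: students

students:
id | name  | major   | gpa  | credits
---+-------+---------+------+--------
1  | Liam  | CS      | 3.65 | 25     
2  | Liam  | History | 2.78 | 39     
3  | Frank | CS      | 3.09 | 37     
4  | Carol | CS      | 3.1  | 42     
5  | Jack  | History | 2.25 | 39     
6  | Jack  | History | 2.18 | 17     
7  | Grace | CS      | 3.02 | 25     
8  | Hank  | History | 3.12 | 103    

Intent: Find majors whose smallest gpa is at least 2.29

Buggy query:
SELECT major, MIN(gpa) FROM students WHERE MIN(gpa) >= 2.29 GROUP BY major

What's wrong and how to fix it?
Bug: Aggregates like MIN are computed per group after WHERE runs

Fix: Use HAVING for the per-group MIN condition

Corrected query:
SELECT major, MIN(gpa) FROM students GROUP BY major HAVING MIN(gpa) >= 2.29

Result:
major | MIN(gpa)
------+---------
CS    | 3.02    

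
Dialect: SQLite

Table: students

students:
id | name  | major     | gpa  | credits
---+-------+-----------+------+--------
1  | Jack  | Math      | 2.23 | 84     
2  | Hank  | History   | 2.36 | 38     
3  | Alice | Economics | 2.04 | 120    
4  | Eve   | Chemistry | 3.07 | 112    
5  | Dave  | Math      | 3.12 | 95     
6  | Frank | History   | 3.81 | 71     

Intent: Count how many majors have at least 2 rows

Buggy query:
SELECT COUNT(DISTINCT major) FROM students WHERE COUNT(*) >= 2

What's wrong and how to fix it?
Bug: COUNT(*) cannot appear in WHERE; the per-group count doesn't exist yet

Fix: Group first with HAVING COUNT(*) >= 2, then COUNT the resulting groups

Corrected query:
SELECT COUNT(*) FROM (SELECT major FROM students GROUP BY major HAVING COUNT(*) >= 2)

Result:
COUNT(*)
--------
2       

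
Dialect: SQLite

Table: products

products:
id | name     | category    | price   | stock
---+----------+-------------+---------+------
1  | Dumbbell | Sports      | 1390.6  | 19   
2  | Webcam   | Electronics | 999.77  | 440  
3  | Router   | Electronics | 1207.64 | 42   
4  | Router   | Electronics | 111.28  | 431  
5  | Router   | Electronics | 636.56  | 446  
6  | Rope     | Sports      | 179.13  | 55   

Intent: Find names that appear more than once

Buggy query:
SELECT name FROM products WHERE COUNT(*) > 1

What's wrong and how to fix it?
Bug: WHERE can't reference COUNT(*); aggregates are computed after WHERE

Fix: Group first, then use HAVING for the count condition

Corrected query:
SELECT name FROM products GROUP BY name HAVING COUNT(*) > 1

Result:
name  
------
Router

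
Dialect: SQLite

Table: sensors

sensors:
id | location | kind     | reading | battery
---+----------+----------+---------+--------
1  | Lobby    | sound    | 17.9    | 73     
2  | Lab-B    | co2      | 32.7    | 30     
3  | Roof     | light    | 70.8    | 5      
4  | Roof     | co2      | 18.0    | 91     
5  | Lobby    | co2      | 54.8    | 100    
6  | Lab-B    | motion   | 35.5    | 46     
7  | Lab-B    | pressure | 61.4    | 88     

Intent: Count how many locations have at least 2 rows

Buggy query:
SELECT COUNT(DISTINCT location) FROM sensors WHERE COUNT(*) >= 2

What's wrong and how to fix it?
Bug: WHERE filters individual rows, not groups, so a group-level COUNT is invalid there

Fix: Use a subquery that GROUPs and filters with HAVING, then count its rows

Corrected query:
SELECT COUNT(*) FROM (SELECT location FROM sensors GROUP BY location HAVING COUNT(*) >= 2)

Result:
COUNT(*)
--------
3       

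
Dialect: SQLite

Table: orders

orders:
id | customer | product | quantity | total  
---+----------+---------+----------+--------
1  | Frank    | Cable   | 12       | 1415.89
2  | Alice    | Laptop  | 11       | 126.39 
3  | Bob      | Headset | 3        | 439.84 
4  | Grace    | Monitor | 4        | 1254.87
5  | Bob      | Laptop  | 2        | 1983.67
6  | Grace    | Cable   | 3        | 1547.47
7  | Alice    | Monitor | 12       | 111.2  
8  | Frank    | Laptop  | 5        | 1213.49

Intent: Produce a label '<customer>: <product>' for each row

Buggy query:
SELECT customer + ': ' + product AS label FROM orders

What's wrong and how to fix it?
Bug: SQLite uses || for string concatenation; + coerces text to numbers (yielding 0)

Fix: Replace + with || to concatenate text

Corrected query:
SELECT customer || ': ' || product AS label FROM orders

Result:
label         
--------------
Frank: Cable  
Alice: Laptop 
Bob: Headset  
Grace: Monitor
Bob: Laptop   
Grace: Cable  
Alice: Monitor
Frank: Laptop 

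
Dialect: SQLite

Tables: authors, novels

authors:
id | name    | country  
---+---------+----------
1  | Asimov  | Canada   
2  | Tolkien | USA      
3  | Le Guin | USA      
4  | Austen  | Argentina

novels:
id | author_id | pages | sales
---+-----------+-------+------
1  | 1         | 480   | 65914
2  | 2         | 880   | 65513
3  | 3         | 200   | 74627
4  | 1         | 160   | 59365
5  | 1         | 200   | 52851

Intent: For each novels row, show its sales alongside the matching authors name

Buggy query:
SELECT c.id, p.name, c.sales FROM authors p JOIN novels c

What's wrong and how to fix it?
Bug: Missing join condition: each novels row is matched to all authors rows instead of just its own

Fix: Specify the join condition linking the foreign key to the parent id

Corrected query:
SELECT c.id, p.name, c.sales FROM authors p JOIN novels c ON c.author_id = p.id

Result:
id | name    | sales
---+---------+------
1  | Asimov  | 65914
2  | Tolkien | 65513
3  | Le Guin | 74627
4  | Asimov  | 59365
5  | Asimov  | 52851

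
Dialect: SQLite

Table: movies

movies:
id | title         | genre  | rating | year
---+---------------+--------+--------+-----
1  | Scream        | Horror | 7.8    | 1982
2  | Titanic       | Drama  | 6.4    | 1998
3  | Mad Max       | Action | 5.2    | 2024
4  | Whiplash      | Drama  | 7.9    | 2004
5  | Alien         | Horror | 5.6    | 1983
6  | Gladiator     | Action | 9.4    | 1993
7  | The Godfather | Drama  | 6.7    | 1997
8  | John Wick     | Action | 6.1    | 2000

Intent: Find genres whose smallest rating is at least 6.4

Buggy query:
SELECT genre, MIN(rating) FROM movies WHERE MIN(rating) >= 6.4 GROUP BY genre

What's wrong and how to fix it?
Bug: MIN() in WHERE is a misuse of aggregate

Fix: Replace WHERE with HAVING after the GROUP BY

Corrected query:
SELECT genre, MIN(rating) FROM movies GROUP BY genre HAVING MIN(rating) >= 6.4

Result:
genre | MIN(rating)
------+------------
Drama | 6.4        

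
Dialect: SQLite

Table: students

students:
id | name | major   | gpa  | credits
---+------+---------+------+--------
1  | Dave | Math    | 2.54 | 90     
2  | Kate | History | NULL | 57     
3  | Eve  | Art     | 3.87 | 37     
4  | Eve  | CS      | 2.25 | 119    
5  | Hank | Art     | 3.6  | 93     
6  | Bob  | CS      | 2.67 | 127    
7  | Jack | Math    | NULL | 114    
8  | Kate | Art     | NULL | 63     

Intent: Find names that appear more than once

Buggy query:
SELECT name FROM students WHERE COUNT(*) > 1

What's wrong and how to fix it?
Bug: COUNT(*) is an aggregate and cannot be used in WHERE

Fix: Group first, then use HAVING for the count condition

Corrected query:
SELECT name FROM students GROUP BY name HAVING COUNT(*) > 1

Result:
name
----
Eve 
Kate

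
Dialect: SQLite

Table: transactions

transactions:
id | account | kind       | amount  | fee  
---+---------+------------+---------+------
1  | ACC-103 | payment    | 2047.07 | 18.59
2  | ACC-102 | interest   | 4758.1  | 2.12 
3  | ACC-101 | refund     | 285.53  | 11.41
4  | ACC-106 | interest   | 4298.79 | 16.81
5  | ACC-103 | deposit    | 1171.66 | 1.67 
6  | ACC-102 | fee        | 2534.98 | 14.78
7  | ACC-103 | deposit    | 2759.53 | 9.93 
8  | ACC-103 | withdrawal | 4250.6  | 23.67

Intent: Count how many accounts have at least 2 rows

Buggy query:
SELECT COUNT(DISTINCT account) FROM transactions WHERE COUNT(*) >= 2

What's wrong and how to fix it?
Bug: COUNT(*) cannot appear in WHERE; the per-group count doesn't exist yet

Fix: Use a subquery that GROUPs and filters with HAVING, then count its rows

Corrected query:
SELECT COUNT(*) FROM (SELECT account FROM transactions GROUP BY account HAVING COUNT(*) >= 2)

Result:
COUNT(*)
--------
2       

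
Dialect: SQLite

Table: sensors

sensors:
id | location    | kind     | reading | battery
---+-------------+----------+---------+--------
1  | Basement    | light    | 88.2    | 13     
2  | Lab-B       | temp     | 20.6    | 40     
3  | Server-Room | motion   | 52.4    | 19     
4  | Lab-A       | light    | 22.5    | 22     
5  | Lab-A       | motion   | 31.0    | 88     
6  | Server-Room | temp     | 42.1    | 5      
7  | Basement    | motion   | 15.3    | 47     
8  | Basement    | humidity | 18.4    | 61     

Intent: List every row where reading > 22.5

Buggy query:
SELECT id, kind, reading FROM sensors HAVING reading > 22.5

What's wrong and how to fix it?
Bug: This is a non-aggregate query (no GROUP BY, no aggregates), so in SQLite the HAVING clause is invalid here; a row-level condition belongs in WHERE

Fix: Use WHERE for row-level filtering

Corrected query:
SELECT id, kind, reading FROM sensors WHERE reading > 22.5

Result:
id | kind   | reading
---+--------+--------
1  | light  | 88.2   
3  | motion | 52.4   
5  | motion | 31     
6  | temp   | 42.1   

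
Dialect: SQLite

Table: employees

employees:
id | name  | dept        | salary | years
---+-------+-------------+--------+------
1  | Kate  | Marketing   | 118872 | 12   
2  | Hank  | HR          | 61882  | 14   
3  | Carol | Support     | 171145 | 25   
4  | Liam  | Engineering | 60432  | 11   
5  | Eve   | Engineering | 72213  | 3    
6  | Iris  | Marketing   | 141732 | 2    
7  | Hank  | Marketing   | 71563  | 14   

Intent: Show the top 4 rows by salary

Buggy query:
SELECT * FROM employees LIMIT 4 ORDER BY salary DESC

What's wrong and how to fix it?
Bug: LIMIT must come after ORDER BY

Fix: Sort with ORDER BY, then apply LIMIT

Corrected query:
SELECT * FROM employees ORDER BY salary DESC LIMIT 4

Result:
id | name  | dept        | salary | years
---+-------+-------------+--------+------
3  | Carol | Support     | 171145 | 25   
6  | Iris  | Marketing   | 141732 | 2    
1  | Kate  | Marketing   | 118872 | 12   
5  | Eve   | Engineering | 72213  | 3    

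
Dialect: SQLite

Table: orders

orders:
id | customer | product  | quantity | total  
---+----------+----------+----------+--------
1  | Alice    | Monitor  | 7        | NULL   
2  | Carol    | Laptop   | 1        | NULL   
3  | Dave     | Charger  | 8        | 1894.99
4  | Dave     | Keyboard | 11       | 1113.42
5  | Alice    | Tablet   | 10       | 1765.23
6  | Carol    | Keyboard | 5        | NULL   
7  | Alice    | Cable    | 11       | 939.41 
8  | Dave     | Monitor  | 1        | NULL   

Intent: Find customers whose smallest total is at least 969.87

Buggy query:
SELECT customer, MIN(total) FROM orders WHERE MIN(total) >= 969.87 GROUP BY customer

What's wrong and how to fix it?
Bug: MIN() in WHERE is a misuse of aggregate

Fix: Replace WHERE with HAVING after the GROUP BY

Corrected query:
SELECT customer, MIN(total) FROM orders GROUP BY customer HAVING MIN(total) >= 969.87

Result:
customer | MIN(total)
---------+-----------
Dave     | 1113.42   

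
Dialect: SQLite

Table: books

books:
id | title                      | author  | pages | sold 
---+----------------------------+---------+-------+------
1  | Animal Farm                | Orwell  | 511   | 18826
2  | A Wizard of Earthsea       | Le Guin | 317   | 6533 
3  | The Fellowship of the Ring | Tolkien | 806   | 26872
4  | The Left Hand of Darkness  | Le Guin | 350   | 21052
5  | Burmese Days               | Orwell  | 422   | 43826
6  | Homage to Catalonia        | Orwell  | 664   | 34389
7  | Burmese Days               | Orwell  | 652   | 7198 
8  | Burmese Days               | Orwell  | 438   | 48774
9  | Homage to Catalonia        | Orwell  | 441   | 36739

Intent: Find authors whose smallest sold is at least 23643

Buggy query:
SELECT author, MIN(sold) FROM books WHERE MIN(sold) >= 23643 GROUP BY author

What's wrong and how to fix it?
Bug: MIN() in WHERE is a misuse of aggregate

Fix: Use HAVING for the per-group MIN condition

Corrected query:
SELECT author, MIN(sold) FROM books GROUP BY author HAVING MIN(sold) >= 23643

Result:
author  | MIN(sold)
--------+----------
Tolkien | 26872    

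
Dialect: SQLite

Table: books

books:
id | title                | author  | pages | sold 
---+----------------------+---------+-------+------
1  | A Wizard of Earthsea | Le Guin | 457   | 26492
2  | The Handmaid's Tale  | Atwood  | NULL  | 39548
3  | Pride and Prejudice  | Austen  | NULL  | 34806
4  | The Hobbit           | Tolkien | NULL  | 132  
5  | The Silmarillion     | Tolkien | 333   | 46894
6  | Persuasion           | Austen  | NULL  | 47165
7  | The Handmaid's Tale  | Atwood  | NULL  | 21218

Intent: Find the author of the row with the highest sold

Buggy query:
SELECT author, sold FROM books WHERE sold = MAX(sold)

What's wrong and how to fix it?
Bug: WHERE is evaluated per row; an aggregate over the whole table isn't defined there

Fix: Use a subquery: WHERE sold = (SELECT MAX(sold) FROM books)

Corrected query:
SELECT author, sold FROM books WHERE sold = (SELECT MAX(sold) FROM books)

Result:
author | sold 
-------+------
Austen | 47165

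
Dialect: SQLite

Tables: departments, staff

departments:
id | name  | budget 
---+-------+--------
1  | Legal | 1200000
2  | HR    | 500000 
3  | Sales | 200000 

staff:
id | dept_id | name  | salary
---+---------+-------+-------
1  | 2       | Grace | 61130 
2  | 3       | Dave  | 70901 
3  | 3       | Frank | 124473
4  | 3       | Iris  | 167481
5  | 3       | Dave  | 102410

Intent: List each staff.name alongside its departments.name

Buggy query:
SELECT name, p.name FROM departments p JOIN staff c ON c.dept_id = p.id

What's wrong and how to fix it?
Bug: 'name' exists in both joined tables, so the database can't tell which one is meant

Fix: Prefix ambiguous columns with the table alias

Corrected query:
SELECT c.name, p.name FROM departments p JOIN staff c ON c.dept_id = p.id

Result:
name  | name 
------+------
Grace | HR   
Dave  | Sales
Frank | Sales
Iris  | Sales
Dave  | Sales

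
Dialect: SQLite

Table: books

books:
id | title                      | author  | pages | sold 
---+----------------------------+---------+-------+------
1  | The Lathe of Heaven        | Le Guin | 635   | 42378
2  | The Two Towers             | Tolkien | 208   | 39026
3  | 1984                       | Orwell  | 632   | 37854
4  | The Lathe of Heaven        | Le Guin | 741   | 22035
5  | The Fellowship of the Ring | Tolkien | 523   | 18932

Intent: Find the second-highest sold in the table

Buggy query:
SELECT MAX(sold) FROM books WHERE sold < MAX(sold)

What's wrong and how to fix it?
Bug: The inner MAX is an aggregate inside WHERE, which is not allowed

Fix: Put the inner MAX in a scalar subquery

Corrected query:
SELECT MAX(sold) FROM books WHERE sold < (SELECT MAX(sold) FROM books)

Result:
MAX(sold)
---------
39026    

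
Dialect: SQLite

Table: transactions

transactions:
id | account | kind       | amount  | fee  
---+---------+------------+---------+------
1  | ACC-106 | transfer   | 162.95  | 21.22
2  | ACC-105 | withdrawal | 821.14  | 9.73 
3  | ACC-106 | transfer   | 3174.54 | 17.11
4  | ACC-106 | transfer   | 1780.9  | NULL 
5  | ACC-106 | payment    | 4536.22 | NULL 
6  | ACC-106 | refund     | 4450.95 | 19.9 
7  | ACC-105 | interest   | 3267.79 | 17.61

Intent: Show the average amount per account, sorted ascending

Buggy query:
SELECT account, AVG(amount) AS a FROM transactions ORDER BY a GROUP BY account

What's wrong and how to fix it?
Bug: GROUP BY must precede ORDER BY

Fix: Move ORDER BY to the end, after GROUP BY

Corrected query:
SELECT account, AVG(amount) AS a FROM transactions GROUP BY account ORDER BY a

Result:
account | a       
--------+---------
ACC-105 | 2044.465
ACC-106 | 2821.112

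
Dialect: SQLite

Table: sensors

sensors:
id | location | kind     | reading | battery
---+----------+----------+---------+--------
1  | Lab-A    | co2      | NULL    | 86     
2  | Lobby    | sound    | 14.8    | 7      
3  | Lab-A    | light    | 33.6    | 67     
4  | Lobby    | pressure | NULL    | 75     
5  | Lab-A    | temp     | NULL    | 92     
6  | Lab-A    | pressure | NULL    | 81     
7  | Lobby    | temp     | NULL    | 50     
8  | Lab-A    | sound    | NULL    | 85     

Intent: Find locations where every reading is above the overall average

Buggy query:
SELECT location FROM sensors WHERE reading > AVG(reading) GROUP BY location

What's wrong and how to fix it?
Bug: AVG() is an aggregate; it can't sit directly in WHERE

Fix: Use a subquery for AVG and a HAVING MIN(...) filter so the condition holds for every row in the group

Corrected query:
SELECT location FROM sensors GROUP BY location HAVING MIN(reading) > (SELECT AVG(reading) FROM sensors)

Result:
location
--------
Lab-A   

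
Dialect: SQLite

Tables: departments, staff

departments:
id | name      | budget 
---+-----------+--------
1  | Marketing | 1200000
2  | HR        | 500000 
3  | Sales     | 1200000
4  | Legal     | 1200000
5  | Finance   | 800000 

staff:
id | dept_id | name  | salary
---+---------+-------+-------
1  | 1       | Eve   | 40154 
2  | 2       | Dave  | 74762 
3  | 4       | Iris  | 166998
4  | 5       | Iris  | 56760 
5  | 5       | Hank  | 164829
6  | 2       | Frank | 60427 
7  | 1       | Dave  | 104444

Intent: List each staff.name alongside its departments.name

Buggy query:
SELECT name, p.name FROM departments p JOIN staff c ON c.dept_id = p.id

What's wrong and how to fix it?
Bug: Both tables have a 'name' column; the unqualified reference is ambiguous

Fix: Prefix ambiguous columns with the table alias

Corrected query:
SELECT c.name, p.name FROM departments p JOIN staff c ON c.dept_id = p.id

Result:
name  | name     
------+----------
Eve   | Marketing
Dave  | HR       
Iris  | Legal    
Iris  | Finance  
Hank  | Finance  
Frank | HR       
Dave  | Marketing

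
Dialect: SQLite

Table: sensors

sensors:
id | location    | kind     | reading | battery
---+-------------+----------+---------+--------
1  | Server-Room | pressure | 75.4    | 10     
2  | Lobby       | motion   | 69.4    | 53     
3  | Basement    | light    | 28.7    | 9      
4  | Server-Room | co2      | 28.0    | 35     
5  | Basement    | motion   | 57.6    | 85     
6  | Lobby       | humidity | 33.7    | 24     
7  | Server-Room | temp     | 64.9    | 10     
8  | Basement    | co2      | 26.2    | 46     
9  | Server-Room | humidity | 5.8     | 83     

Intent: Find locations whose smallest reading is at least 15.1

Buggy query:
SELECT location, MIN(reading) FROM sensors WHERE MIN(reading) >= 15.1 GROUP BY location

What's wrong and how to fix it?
Bug: MIN() in WHERE is a misuse of aggregate

Fix: Use HAVING for the per-group MIN condition

Corrected query:
SELECT location, MIN(reading) FROM sensors GROUP BY location HAVING MIN(reading) >= 15.1

Result:
location | MIN(reading)
---------+-------------
Basement | 26.2        
Lobby    | 33.7        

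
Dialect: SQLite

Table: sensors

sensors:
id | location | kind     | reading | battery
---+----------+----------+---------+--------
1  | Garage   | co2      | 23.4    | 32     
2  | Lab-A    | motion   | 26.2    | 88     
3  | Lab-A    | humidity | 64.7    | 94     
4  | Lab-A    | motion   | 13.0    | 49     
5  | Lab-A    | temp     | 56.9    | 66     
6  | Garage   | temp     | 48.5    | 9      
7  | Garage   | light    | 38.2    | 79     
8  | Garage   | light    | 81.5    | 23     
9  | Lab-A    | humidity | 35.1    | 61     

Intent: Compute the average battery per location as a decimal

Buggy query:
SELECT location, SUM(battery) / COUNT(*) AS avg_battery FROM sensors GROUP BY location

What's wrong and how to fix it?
Bug: SUM(battery) and COUNT(*) are both integers; the division truncates the fractional part

Fix: Cast one side to REAL so the division keeps the fractional part

Corrected query:
SELECT location, SUM(battery) * 1.0 / COUNT(*) AS avg_battery FROM sensors GROUP BY location

Result:
location | avg_battery
---------+------------
Garage   | 35.75      
Lab-A    | 71.6       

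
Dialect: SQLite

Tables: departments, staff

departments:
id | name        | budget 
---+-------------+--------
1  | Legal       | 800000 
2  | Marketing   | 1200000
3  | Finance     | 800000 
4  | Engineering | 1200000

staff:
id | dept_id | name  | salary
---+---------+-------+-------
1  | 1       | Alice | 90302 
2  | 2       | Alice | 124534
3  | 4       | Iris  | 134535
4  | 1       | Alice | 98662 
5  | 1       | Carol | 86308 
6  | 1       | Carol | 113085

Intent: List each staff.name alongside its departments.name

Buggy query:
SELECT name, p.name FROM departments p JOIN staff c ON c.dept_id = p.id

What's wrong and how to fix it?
Bug: Both tables have a 'name' column; the unqualified reference is ambiguous

Fix: Qualify the column with its table alias (c.name)

Corrected query:
SELECT c.name, p.name FROM departments p JOIN staff c ON c.dept_id = p.id

Result:
name  | name       
------+------------
Alice | Legal      
Alice | Marketing  
Iris  | Engineering
Alice | Legal      
Carol | Legal      
Carol | Legal      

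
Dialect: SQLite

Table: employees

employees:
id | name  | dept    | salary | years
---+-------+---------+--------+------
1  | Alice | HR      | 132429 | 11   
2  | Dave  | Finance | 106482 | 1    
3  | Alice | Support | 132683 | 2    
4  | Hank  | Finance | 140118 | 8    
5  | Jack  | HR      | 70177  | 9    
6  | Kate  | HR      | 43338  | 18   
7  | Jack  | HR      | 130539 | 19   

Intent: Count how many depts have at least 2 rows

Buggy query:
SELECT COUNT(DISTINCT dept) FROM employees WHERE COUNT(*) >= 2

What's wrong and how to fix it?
Bug: WHERE filters individual rows, not groups, so a group-level COUNT is invalid there

Fix: Group first with HAVING COUNT(*) >= 2, then COUNT the resulting groups

Corrected query:
SELECT COUNT(*) FROM (SELECT dept FROM employees GROUP BY dept HAVING COUNT(*) >= 2)

Result:
COUNT(*)
--------
2       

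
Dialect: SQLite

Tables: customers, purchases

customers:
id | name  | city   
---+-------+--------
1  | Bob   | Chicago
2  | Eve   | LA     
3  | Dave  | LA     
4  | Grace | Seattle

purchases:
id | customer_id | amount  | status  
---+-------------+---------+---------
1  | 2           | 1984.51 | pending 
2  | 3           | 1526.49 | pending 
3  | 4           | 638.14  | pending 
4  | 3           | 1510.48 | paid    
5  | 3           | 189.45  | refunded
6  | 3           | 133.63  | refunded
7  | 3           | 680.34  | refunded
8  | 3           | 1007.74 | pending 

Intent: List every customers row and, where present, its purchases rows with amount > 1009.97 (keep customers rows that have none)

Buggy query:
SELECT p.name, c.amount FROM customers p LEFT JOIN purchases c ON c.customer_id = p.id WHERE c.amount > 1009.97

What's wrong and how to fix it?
Bug: Filtering c.amount in WHERE discards the NULL rows produced by LEFT JOIN, turning it into an inner join

Fix: Put 'c.amount > 1009.97' in the JOIN's ON clause instead of WHERE

Corrected query:
SELECT p.name, c.amount FROM customers p LEFT JOIN purchases c ON c.customer_id = p.id AND c.amount > 1009.97

Result:
name  | amount 
------+--------
Bob   | NULL   
Eve   | 1984.51
Dave  | 1510.48
Dave  | 1526.49
Grace | NULL   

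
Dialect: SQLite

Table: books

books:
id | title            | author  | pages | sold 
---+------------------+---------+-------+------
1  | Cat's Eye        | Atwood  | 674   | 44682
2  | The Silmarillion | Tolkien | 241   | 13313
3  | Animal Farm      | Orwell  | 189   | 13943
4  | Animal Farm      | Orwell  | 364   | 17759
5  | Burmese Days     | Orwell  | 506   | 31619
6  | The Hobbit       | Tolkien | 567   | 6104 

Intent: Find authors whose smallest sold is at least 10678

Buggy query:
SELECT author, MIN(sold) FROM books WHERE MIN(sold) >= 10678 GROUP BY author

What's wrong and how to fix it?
Bug: Aggregates like MIN are computed per group after WHERE runs

Fix: Use HAVING for the per-group MIN condition

Corrected query:
SELECT author, MIN(sold) FROM books GROUP BY author HAVING MIN(sold) >= 10678

Result:
author | MIN(sold)
-------+----------
Atwood | 44682    
Orwell | 13943    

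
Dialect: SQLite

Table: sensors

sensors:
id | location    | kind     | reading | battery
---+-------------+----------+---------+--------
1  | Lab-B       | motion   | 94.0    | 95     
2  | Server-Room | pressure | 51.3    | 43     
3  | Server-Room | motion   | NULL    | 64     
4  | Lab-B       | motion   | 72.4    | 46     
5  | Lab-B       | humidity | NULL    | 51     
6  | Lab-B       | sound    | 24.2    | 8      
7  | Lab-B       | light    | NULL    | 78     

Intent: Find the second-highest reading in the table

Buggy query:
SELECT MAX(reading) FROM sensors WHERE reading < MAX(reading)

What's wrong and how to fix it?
Bug: The inner MAX is an aggregate inside WHERE, which is not allowed

Fix: Compute the overall MAX in a subquery, then take MAX of rows below it

Corrected query:
SELECT MAX(reading) FROM sensors WHERE reading < (SELECT MAX(reading) FROM sensors)

Result:
MAX(reading)
------------
72.4        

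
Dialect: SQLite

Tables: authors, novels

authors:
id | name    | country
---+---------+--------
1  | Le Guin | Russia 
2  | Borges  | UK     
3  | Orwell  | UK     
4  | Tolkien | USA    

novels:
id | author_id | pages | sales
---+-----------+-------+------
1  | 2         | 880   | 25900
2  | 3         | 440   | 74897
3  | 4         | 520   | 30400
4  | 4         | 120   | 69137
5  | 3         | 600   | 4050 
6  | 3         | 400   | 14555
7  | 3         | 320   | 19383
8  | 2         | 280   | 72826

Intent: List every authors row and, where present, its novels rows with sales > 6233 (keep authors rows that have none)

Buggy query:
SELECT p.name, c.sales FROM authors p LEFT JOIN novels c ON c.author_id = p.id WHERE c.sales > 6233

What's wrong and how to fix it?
Bug: Filtering c.sales in WHERE discards the NULL rows produced by LEFT JOIN, turning it into an inner join

Fix: Move the right-table condition into the ON clause so unmatched parents are kept

Corrected query:
SELECT p.name, c.sales FROM authors p LEFT JOIN novels c ON c.author_id = p.id AND c.sales > 6233

Result:
name    | sales
--------+------
Le Guin | NULL 
Borges  | 25900
Borges  | 72826
Orwell  | 14555
Orwell  | 19383
Orwell  | 74897
Tolkien | 30400
Tolkien | 69137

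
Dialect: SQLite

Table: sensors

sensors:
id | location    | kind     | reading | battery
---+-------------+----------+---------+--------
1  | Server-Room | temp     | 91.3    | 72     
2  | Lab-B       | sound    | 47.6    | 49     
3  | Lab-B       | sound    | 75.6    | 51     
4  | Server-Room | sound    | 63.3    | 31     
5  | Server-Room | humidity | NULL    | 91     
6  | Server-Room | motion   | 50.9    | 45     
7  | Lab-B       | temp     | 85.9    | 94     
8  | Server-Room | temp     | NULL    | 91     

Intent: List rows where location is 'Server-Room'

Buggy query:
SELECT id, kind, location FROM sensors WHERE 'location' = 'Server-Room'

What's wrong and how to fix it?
Bug: Single quotes denote string literals in SQL; the column name is being compared as a constant string

Fix: Reference the column as location without single quotes

Corrected query:
SELECT id, kind, location FROM sensors WHERE location = 'Server-Room'

Result:
id | kind     | location   
---+----------+------------
1  | temp     | Server-Room
4  | sound    | Server-Room
5  | humidity | Server-Room
6  | motion   | Server-Room
8  | temp     | Server-Room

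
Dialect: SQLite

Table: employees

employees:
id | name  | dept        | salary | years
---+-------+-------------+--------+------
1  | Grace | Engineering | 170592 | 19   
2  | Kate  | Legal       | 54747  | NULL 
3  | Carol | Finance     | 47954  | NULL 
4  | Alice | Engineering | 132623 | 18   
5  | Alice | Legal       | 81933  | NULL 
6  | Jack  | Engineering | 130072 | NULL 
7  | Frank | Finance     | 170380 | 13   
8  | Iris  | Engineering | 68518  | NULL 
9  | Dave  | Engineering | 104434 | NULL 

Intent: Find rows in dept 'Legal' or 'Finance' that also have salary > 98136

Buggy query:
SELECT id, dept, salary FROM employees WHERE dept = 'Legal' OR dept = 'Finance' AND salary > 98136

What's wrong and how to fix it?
Bug: Without parentheses, AND is evaluated before OR, so the salary filter only applies to the 'Finance' branch

Fix: Add parentheses around the OR so the AND applies to both alternatives

Corrected query:
SELECT id, dept, salary FROM employees WHERE (dept = 'Legal' OR dept = 'Finance') AND salary > 98136

Result:
id | dept    | salary
---+---------+-------
7  | Finance | 170380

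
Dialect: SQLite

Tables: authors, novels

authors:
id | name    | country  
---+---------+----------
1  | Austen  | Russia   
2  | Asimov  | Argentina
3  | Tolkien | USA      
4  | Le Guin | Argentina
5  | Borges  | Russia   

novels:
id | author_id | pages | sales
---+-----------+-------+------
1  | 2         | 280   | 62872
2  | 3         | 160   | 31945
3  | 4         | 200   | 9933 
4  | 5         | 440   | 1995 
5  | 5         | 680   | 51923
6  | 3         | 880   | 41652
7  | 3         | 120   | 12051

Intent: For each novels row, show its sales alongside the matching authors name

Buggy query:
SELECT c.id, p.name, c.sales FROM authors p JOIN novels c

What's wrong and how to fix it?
Bug: JOIN with no ON clause produces a cartesian product; every novels row pairs with every authors row

Fix: Specify the join condition linking the foreign key to the parent id

Corrected query:
SELECT c.id, p.name, c.sales FROM authors p JOIN novels c ON c.author_id = p.id

Result:
id | name    | sales
---+---------+------
1  | Asimov  | 62872
2  | Tolkien | 31945
3  | Le Guin | 9933 
4  | Borges  | 1995 
5  | Borges  | 51923
6  | Tolkien | 41652
7  | Tolkien | 12051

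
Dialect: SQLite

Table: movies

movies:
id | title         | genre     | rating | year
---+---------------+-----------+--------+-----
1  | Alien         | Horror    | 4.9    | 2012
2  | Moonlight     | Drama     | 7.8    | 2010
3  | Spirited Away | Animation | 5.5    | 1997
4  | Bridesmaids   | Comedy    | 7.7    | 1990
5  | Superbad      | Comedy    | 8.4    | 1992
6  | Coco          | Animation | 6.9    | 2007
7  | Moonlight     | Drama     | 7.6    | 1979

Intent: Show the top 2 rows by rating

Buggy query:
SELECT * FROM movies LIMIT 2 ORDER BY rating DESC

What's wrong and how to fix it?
Bug: LIMIT must come after ORDER BY

Fix: Sort with ORDER BY, then apply LIMIT

Corrected query:
SELECT * FROM movies ORDER BY rating DESC LIMIT 2

Result:
id | title     | genre  | rating | year
---+-----------+--------+--------+-----
5  | Superbad  | Comedy | 8.4    | 1992
2  | Moonlight | Drama  | 7.8    | 2010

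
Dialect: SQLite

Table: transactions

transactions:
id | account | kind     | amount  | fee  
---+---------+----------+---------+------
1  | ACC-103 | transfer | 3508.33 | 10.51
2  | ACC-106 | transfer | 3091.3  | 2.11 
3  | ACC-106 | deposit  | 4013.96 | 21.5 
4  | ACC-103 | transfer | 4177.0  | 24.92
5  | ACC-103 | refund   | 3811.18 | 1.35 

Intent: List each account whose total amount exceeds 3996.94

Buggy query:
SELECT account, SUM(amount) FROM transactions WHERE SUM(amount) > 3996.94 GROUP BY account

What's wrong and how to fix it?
Bug: Aggregate functions cannot appear in a WHERE clause

Fix: Use HAVING (which filters groups after aggregation) instead of WHERE

Corrected query:
SELECT account, SUM(amount) FROM transactions GROUP BY account HAVING SUM(amount) > 3996.94

Result:
account | SUM(amount)
--------+------------
ACC-103 | 11496.51   
ACC-106 | 7105.26    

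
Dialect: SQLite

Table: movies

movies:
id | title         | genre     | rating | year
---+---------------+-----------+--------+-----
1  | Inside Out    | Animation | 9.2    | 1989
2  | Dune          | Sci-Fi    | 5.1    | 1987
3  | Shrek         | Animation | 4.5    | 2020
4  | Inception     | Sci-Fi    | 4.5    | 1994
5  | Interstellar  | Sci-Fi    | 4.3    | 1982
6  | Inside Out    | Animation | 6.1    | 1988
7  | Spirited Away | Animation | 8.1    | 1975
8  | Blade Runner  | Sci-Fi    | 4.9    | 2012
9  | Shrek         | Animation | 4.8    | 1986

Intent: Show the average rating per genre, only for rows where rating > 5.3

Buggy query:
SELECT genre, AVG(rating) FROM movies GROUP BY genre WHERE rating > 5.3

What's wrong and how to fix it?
Bug: Row-level WHERE must come before GROUP BY in the clause order

Fix: Place WHERE between FROM and GROUP BY

Corrected query:
SELECT genre, AVG(rating) FROM movies WHERE rating > 5.3 GROUP BY genre

Result:
genre     | AVG(rating)
----------+------------
Animation | 7.8        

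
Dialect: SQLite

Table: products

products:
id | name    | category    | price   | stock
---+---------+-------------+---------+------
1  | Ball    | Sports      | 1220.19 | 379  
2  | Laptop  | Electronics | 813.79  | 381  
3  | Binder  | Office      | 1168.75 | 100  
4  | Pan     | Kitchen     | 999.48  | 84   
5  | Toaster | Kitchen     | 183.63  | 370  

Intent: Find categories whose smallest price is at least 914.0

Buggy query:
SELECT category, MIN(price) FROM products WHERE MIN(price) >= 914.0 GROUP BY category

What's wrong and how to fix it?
Bug: Aggregates like MIN are computed per group after WHERE runs

Fix: Use HAVING for the per-group MIN condition

Corrected query:
SELECT category, MIN(price) FROM products GROUP BY category HAVING MIN(price) >= 914.0

Result:
category | MIN(price)
---------+-----------
Office   | 1168.75   
Sports   | 1220.19   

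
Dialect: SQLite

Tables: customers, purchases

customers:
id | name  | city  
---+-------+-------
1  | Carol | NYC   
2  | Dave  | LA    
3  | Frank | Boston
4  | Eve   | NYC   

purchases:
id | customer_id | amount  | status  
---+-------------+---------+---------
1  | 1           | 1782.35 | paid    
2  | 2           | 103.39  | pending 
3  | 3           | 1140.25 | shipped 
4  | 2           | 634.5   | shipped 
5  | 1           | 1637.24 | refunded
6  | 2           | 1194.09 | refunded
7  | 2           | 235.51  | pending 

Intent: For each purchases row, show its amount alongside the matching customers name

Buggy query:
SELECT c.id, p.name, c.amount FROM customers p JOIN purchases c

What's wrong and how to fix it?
Bug: JOIN with no ON clause produces a cartesian product; every purchases row pairs with every customers row

Fix: Specify the join condition linking the foreign key to the parent id

Corrected query:
SELECT c.id, p.name, c.amount FROM customers p JOIN purchases c ON c.customer_id = p.id

Result:
id | name  | amount 
---+-------+--------
1  | Carol | 1782.35
2  | Dave  | 103.39 
3  | Frank | 1140.25
4  | Dave  | 634.5  
5  | Carol | 1637.24
6  | Dave  | 1194.09
7  | Dave  | 235.51 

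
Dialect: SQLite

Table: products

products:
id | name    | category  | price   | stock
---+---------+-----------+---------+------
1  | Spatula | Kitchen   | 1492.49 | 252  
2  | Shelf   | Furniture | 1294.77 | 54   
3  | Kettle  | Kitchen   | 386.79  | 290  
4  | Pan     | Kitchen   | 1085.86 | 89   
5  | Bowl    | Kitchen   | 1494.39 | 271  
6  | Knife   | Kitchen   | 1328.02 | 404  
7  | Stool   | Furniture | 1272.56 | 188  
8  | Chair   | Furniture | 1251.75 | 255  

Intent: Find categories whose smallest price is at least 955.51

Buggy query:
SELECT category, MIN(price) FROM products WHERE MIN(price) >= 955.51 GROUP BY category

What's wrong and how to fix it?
Bug: MIN() in WHERE is a misuse of aggregate

Fix: Use HAVING for the per-group MIN condition

Corrected query:
SELECT category, MIN(price) FROM products GROUP BY category HAVING MIN(price) >= 955.51

Result:
category  | MIN(price)
----------+-----------
Furniture | 1251.75   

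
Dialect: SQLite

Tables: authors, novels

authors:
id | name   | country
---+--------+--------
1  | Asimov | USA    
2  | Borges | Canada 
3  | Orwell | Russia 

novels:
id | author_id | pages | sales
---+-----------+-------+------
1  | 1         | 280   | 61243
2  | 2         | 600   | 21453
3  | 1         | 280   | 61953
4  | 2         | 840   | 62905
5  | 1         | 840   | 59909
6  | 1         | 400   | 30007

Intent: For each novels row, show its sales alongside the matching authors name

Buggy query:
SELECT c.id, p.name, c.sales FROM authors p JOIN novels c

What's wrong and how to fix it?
Bug: Missing join condition: each novels row is matched to all authors rows instead of just its own

Fix: Add ON c.author_id = p.id to the JOIN

Corrected query:
SELECT c.id, p.name, c.sales FROM authors p JOIN novels c ON c.author_id = p.id

Result:
id | name   | sales
---+--------+------
1  | Asimov | 61243
2  | Borges | 21453
3  | Asimov | 61953
4  | Borges | 62905
5  | Asimov | 59909
6  | Asimov | 30007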